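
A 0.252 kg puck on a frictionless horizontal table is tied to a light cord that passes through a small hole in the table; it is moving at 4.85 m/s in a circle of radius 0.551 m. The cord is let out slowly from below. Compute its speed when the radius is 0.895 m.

v₂ ≈ 2.99 m/s

The only horizontal force on the mass is along the cord (radial), so it exerts no torque about the hole and angular momentum m v r is conserved.
v₂ = v₁ r₁ / r₂ = (4.85)(0.551) / (0.895) = 2.986 m/s.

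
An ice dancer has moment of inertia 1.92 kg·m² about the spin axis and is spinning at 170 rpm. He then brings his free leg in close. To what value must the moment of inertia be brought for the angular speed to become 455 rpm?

I₂ ≈ 0.717 kg·m²

With no external torque about the axis, L is conserved: I₁ω₁ = I₂ω₂.
I₂ = I₁ω₁ / ω₂ = (1.92)(170) / (455) = 0.7174 kg·m².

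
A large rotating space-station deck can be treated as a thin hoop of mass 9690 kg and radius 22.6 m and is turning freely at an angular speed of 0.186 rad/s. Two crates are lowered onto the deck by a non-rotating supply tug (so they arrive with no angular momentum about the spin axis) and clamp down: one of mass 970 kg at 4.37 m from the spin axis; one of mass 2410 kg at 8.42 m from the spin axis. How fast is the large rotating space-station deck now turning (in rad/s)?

ω_f ≈ 0.179 rad/s

No external torque acts about the spin axis; L_before = L_after.
I_p = (9690)(22.6)² = 4.949e+06 kg·m².
Added inertia Σmr² = (970)(4.37)² + (2410)(8.42)² = 1.894e+05 kg·m²; I_f = 4.949e+06 + 1.894e+05 = 5.139e+06 kg·m².
ω_f = I_p ω_i / I_f = (4.949e+06)(0.186) / 5.139e+06 = 0.1791 rad/s.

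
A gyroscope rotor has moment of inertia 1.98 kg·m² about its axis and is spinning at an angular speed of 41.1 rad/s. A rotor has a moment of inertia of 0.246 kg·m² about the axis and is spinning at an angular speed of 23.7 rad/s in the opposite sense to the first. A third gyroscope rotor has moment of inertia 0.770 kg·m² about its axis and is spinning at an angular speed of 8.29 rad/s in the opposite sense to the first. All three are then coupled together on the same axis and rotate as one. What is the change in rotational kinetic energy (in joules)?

ΔKE ≈ -970 J

The coupling torques are internal; angular momentum about the shared axis is conserved.
Taking A's sense as positive: L = (1.980)(41.1) − (0.2460)(23.7) − (0.7700)(8.29) = 69.16 kg·m²·rad/s.
Combined I = 1.980 + 0.2460 + 0.7700 = 2.996 kg·m².
ω_f = L / I = 69.16 / 2.996 = 23.09 rad/s.
KE_i = ½ΣIω² = 1768 J; KE_f = ½(2.996)(23.09)² = 798.4 J.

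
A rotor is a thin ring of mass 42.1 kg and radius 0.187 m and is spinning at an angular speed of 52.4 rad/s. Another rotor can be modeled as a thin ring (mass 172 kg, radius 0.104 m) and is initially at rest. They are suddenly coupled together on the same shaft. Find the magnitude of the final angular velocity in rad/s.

The coupling torques are internal; angular momentum about the shared axis is conserved.
Moments of inertia: I_A = (42.1)(0.187)² = 1.472 kg·m²; I_B = (172)(0.104)² = 1.860 kg·m².
Taking A's sense as positive: L = (1.472)(52.4) = 77.14 kg·m²·rad/s.
Combined I = 1.472 + 1.860 = 3.333 kg·m².
ω_f = L / I = 77.14 / 3.333 = 23.15 rad/s.

|ω_f| ≈ 23.1 rad/s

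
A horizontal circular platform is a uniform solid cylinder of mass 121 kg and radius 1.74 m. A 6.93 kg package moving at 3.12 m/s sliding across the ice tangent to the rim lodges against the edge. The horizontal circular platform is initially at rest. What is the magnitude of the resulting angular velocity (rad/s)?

|ω_f| ≈ 0.184 rad/s

About the central axle the impulsive forces during the collision are internal, so angular momentum about that axis is conserved.
I_p = ½(121)(1.74)² = 183.2 kg·m². Taking the sense of the package's angular momentum as positive, L_{package} = m v R = (6.93)(3.12)(1.74) = 37.62 kg·m²/s.
L_i = 0 + 37.62 = 37.62 kg·m²/s.
After sticking, I_f = I_p + m R² = 183.2 + (6.93)(1.74)² = 204.2 kg·m².
ω_f = L_i / I_f = 37.62 / 204.2 = 0.1843 rad/s.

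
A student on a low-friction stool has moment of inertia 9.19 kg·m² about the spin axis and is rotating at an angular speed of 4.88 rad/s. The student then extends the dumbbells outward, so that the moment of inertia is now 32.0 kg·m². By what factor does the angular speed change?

Angular momentum about the spin axis is conserved since the torque about it is zero.
ω₂/ω₁ = I₁/I₂ = 9.190 / 32.00 = 0.2872.

ω₂/ω₁ ≈ 0.287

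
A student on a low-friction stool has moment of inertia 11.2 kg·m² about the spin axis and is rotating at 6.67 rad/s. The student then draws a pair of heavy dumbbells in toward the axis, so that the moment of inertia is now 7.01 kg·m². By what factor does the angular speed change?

With no external torque about the axis, L is conserved: I₁ω₁ = I₂ω₂.
ω₂/ω₁ = I₁/I₂ = 11.20 / 7.010 = 1.598.

ω₂/ω₁ ≈ 1.60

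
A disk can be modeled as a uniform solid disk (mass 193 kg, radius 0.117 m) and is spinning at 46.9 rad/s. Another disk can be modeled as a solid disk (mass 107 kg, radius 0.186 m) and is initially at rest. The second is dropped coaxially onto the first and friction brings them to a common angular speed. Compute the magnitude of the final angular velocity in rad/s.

|ω_f| ≈ 19.5 rad/s

No external torque acts about the common axis, so total angular momentum is conserved.
Moments of inertia: I_A = ½(193)(0.117)² = 1.321 kg·m²; I_B = ½(107)(0.186)² = 1.851 kg·m².
Taking A's sense as positive: L = (1.321)(46.9) = 61.95 kg·m²·rad/s.
Combined I = 1.321 + 1.851 = 3.172 kg·m².
ω_f = L / I = 61.95 / 3.172 = 19.53 rad/s.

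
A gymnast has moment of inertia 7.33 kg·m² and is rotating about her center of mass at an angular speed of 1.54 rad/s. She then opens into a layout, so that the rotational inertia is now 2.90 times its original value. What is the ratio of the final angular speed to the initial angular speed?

Angular momentum about the spin axis is conserved since the torque about it is zero.
I₂ = 2.90 × 7.33 = 21.26 kg·m².
ω₂/ω₁ = I₁/I₂ = 7.330 / 21.26 = 0.3448.

ω₂/ω₁ ≈ 0.345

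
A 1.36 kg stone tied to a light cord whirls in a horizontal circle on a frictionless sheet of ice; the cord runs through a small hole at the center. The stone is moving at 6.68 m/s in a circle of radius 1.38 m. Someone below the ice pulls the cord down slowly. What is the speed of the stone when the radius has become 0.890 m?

The only horizontal force on the mass is along the cord (radial), so it exerts no torque about the hole and angular momentum m v r is conserved.
v₂ = v₁ r₁ / r₂ = (6.68)(1.38) / (0.890) = 10.36 m/s.

v₂ ≈ 10.4 m/s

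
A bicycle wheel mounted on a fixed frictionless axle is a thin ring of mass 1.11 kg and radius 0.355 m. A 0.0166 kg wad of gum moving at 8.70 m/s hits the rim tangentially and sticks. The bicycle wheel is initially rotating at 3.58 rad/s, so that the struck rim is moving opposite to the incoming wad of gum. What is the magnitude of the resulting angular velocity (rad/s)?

|ω_f| ≈ 3.17 rad/s

The axle reaction passes through the axle and exerts no torque about it; angular momentum about the axle is conserved through the impact.
I_p = (1.11)(0.355)² = 0.1399 kg·m². Taking the sense of the wad of gum's angular momentum as positive, L_{wad} = m v R = (0.0166)(8.70)(0.355) = 0.05127 kg·m²/s.
L_i = −I_p ω_p + m v R = −(0.1399)(3.58) + 0.05127 = -0.4495 kg·m²/s.
After sticking, I_f = I_p + m R² = 0.1399 + (0.0166)(0.355)² = 0.1420 kg·m².
ω_f = L_i / I_f = -0.4495 / 0.1420 = -3.166 rad/s.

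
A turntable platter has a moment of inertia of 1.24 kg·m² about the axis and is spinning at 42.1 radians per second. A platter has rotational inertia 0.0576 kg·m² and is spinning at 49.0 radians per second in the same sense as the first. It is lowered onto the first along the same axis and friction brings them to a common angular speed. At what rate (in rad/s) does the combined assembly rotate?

|ω_f| ≈ 42.4 rad/s

No external torque acts about the common axis, so total angular momentum is conserved.
Taking A's sense as positive: L = (1.240)(42.1) + (0.05760)(49.0) = 55.03 kg·m²·rad/s.
Combined I = 1.240 + 0.05760 = 1.298 kg·m².
ω_f = L / I = 55.03 / 1.298 = 42.41 rad/s.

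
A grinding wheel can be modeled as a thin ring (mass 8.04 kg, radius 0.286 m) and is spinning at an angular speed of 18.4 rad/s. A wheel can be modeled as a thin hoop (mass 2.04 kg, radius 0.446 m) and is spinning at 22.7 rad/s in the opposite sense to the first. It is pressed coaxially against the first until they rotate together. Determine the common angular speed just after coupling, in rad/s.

|ω_f| ≈ 2.72 rad/s

No external torque acts about the common axis, so total angular momentum is conserved.
Moments of inertia: I_A = (8.04)(0.286)² = 0.6576 kg·m²; I_B = (2.04)(0.446)² = 0.4058 kg·m².
Taking A's sense as positive: L = (0.6576)(18.4) − (0.4058)(22.7) = 2.889 kg·m²·rad/s.
Combined I = 0.6576 + 0.4058 = 1.063 kg·m².
ω_f = L / I = 2.889 / 1.063 = 2.717 rad/s.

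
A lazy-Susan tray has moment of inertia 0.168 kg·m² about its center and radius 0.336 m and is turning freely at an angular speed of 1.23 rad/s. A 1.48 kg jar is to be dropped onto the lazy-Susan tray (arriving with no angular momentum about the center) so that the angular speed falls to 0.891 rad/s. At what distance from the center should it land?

r ≈ 0.208 m

No external torque acts about the center; L_before = L_after.
I_p ω_i = (I_p + m r²) ω_f ⇒ m r² = I_p(ω_i/ω_f − 1) = 0.1680(1.23/0.891 − 1) = 0.06392 kg·m².
r = √(0.06392/1.48) = 0.2078 m.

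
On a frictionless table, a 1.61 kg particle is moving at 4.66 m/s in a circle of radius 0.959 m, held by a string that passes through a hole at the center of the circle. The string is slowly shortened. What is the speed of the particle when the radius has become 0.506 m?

v₂ ≈ 8.83 m/s

Central (radial) force ⇒ zero torque about the center ⇒ m v r is constant.
v₂ = v₁ r₁ / r₂ = (4.66)(0.959) / (0.506) = 8.832 m/s.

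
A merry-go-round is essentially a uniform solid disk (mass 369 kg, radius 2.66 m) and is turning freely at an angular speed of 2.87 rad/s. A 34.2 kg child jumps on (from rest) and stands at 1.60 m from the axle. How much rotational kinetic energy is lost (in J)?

energy lost ≈ 338 J

The added mass arrives with no angular momentum about the axle, and any external torque about the axle is negligible, so the system's angular momentum is conserved.
I_p = ½(369)(2.66)² = 1305 kg·m².
Added inertia Σmr² = (34.2)(1.60)² = 87.55 kg·m²; I_f = 1305 + 87.55 = 1393 kg·m².
ω_f = I_p ω_i / I_f = (1305)(2.87) / 1393 = 2.690 rad/s.
KE_i = ½(1305)(2.870 rad/s)² = 5376 J; KE_f = ½(1393)(2.690)² = 5039 J.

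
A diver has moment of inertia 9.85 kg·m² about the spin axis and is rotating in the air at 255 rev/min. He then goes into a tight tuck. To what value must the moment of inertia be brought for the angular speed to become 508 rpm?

No external torque acts about the spin axis, so angular momentum is conserved.
I₂ = I₁ω₁ / ω₂ = (9.85)(255) / (508) = 4.944 kg·m².

I₂ ≈ 4.94 kg·m²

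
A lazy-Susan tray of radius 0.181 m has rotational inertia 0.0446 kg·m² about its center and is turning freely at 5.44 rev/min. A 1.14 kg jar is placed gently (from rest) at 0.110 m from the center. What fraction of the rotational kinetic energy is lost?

No external torque acts about the center; L_before = L_after.
Added inertia Σmr² = (1.14)(0.110)² = 0.01379 kg·m²; I_f = 0.04460 + 0.01379 = 0.05839 kg·m².
ω_f = I_p ω_i / I_f = (0.04460)(5.44) / 0.05839 = 4.155 rpm.
KE_i = ½(0.04460)(0.5697 rad/s)² = 0.007237 J; KE_f = ½(0.05839)(0.4351)² = 0.005527 J.
Fraction lost = 0.2362.

fraction ≈ 0.236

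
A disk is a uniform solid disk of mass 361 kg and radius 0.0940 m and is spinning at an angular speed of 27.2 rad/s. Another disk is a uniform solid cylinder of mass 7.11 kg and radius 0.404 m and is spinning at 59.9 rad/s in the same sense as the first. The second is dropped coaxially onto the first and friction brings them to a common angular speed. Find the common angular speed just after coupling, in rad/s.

|ω_f| ≈ 35.9 rad/s

No external torque acts about the common axis, so total angular momentum is conserved.
Moments of inertia: I_A = ½(361)(0.0940)² = 1.595 kg·m²; I_B = ½(7.11)(0.404)² = 0.5802 kg·m².
Taking A's sense as positive: L = (1.595)(27.2) + (0.5802)(59.9) = 78.14 kg·m²·rad/s.
Combined I = 1.595 + 0.5802 = 2.175 kg·m².
ω_f = L / I = 78.14 / 2.175 = 35.92 rad/s.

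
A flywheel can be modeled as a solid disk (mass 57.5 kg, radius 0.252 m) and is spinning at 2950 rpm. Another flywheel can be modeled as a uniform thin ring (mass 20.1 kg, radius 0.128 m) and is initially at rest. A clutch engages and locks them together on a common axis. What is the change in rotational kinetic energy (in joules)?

The coupling torques are internal; angular momentum about the shared axis is conserved.
Moments of inertia: I_A = ½(57.5)(0.252)² = 1.826 kg·m²; I_B = (20.1)(0.128)² = 0.3293 kg·m².
Taking A's sense as positive: L = (1.826)(2950) = 5386 kg·m²·rpm.
Combined I = 1.826 + 0.3293 = 2.155 kg·m².
ω_f = L / I = 5386 / 2.155 = 2499 rpm.
KE_i = ½ΣIω² = 87120 J; KE_f = ½(2.155)(261.7)² = 73810 J.

ΔKE ≈ -13300 J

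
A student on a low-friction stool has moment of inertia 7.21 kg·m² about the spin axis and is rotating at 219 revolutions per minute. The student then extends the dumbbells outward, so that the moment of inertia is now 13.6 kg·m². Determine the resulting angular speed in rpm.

ω₂ ≈ 116 rpm

No external torque acts about the spin axis, so angular momentum is conserved.
ω₂ = I₁ω₁ / I₂ = (7.210)(219 rpm) / (13.60) = 116.1 rpm.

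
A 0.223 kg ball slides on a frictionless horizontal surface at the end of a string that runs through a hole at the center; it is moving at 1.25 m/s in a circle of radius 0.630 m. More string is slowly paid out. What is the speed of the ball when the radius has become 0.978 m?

v₂ ≈ 0.805 m/s

The only horizontal force on the mass is along the cord (radial), so it exerts no torque about the hole and angular momentum m v r is conserved.
v₂ = v₁ r₁ / r₂ = (1.25)(0.630) / (0.978) = 0.8052 m/s.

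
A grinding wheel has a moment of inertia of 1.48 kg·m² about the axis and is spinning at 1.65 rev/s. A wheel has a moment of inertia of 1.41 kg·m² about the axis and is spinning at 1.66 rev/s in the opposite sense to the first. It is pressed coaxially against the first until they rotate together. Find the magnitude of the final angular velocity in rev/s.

|ω_f| ≈ 0.0351 rev/s

The coupling torques are internal; angular momentum about the shared axis is conserved.
Taking A's sense as positive: L = (1.480)(1.65) − (1.410)(1.66) = 0.1014 kg·m²·rev/s.
Combined I = 1.480 + 1.410 = 2.890 kg·m².
ω_f = L / I = 0.1014 / 2.890 = 0.03509 rev/s.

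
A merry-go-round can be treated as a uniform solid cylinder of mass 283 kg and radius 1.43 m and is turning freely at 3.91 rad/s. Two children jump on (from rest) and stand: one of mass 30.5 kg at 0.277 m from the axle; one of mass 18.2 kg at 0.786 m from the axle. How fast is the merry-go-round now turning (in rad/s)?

No external torque acts about the axle; L_before = L_after.
I_p = ½(283)(1.43)² = 289.4 kg·m².
Added inertia Σmr² = (30.5)(0.277)² + (18.2)(0.786)² = 13.58 kg·m²; I_f = 289.4 + 13.58 = 302.9 kg·m².
ω_f = I_p ω_i / I_f = (289.4)(3.91) / 302.9 = 3.735 rad/s.

ω_f ≈ 3.73 rad/s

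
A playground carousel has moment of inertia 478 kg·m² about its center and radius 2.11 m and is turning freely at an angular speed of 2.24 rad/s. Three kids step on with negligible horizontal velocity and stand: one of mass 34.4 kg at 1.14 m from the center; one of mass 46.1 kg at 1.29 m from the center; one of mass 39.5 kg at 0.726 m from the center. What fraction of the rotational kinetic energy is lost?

fraction ≈ 0.229

The added mass arrives with no angular momentum about the center, and any external torque about the center is negligible, so the system's angular momentum is conserved.
Added inertia Σmr² = (34.4)(1.14)² + (46.1)(1.29)² + (39.5)(0.726)² = 142.2 kg·m²; I_f = 478.0 + 142.2 = 620.2 kg·m².
ω_f = I_p ω_i / I_f = (478.0)(2.24) / 620.2 = 1.726 rad/s.
KE_i = ½(478.0)(2.240 rad/s)² = 1199 J; KE_f = ½(620.2)(1.726)² = 924.2 J.
Fraction lost = 0.2293.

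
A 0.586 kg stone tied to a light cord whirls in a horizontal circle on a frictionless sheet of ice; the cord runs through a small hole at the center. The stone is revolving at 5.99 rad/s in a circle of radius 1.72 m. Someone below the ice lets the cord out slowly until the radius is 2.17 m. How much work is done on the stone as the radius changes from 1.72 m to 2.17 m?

W ≈ -11.6 J

The constraining force is radial, so m r² ω about the center is conserved.
ω₂ = ω₁ (r₁/r₂)² = (5.99)(1.72/2.17)² = 3.763 rad/s.
W = ΔKE = ½m(v₂² − v₁²) = -11.56 J.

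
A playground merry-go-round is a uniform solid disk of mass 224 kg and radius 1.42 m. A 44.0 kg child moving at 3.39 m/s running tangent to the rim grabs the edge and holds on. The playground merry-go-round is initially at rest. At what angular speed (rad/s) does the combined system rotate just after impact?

|ω_f| ≈ 0.673 rad/s

About the axle the impulsive forces during the collision are internal, so angular momentum about that axis is conserved.
I_p = ½(224)(1.42)² = 225.8 kg·m². Taking the sense of the child's angular momentum as positive, L_{child} = m v R = (44.0)(3.39)(1.42) = 211.8 kg·m²/s.
L_i = 0 + 211.8 = 211.8 kg·m²/s.
After sticking, I_f = I_p + m R² = 225.8 + (44.0)(1.42)² = 314.6 kg·m².
ω_f = L_i / I_f = 211.8 / 314.6 = 0.6733 rad/s.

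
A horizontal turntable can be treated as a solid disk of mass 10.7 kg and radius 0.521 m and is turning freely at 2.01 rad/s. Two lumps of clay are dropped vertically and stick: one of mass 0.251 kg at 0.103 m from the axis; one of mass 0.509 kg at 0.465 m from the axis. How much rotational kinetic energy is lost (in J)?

The added mass arrives with no angular momentum about the axis, and any external torque about the axis is negligible, so the system's angular momentum is conserved.
I_p = ½(10.7)(0.521)² = 1.452 kg·m².
Added inertia Σmr² = (0.251)(0.103)² + (0.509)(0.465)² = 0.1127 kg·m²; I_f = 1.452 + 0.1127 = 1.565 kg·m².
ω_f = I_p ω_i / I_f = (1.452)(2.01) / 1.565 = 1.865 rad/s.
KE_i = ½(1.452)(2.010 rad/s)² = 2.934 J; KE_f = ½(1.565)(1.865)² = 2.722 J.

energy lost ≈ 0.211 J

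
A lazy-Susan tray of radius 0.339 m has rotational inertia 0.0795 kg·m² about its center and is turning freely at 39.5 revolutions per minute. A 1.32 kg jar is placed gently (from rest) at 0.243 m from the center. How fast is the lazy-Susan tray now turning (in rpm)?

No external torque acts about the center; L_before = L_after.
Added inertia Σmr² = (1.32)(0.243)² = 0.07794 kg·m²; I_f = 0.07950 + 0.07794 = 0.1574 kg·m².
ω_f = I_p ω_i / I_f = (0.07950)(39.5) / 0.1574 = 19.95 rpm.

ω_f ≈ 19.9 rpm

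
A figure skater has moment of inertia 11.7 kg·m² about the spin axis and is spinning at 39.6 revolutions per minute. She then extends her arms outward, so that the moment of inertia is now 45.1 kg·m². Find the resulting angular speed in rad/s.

With no external torque about the axis, L is conserved: I₁ω₁ = I₂ω₂.
ω₂ = I₁ω₁ / I₂ = (11.70)(39.6 rpm) / (45.10) = 10.27 rpm = 1.076 rad/s.

ω₂ ≈ 1.08 rad/s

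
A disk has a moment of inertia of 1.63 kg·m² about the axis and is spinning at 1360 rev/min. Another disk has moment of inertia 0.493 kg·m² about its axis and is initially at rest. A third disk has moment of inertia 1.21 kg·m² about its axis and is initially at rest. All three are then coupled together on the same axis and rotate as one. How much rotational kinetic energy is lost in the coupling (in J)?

ΔKE lost ≈ 8450 J

No external torque acts about the common axis, so total angular momentum is conserved.
Taking A's sense as positive: L = (1.630)(1360) = 2217 kg·m²·rpm.
Combined I = 1.630 + 0.4930 + 1.210 = 3.333 kg·m².
ω_f = L / I = 2217 / 3.333 = 665.1 rpm.
KE_i = ½ΣIω² = 16530 J; KE_f = ½(3.333)(69.65)² = 8084 J.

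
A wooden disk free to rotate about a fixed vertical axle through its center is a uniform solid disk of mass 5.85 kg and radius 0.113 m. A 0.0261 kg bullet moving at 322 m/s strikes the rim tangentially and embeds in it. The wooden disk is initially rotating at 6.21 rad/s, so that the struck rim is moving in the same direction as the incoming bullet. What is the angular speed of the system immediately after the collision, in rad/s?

The axle reaction passes through the axle and exerts no torque about it; angular momentum about the axle is conserved through the impact.
I_p = ½(5.85)(0.113)² = 0.03735 kg·m². Taking the sense of the bullet's angular momentum as positive, L_{bullet} = m v R = (0.0261)(322)(0.113) = 0.9497 kg·m²/s.
L_i = +I_p ω_p + m v R = +(0.03735)(6.21) + 0.9497 = 1.182 kg·m²/s.
After sticking, I_f = I_p + m R² = 0.03735 + (0.0261)(0.113)² = 0.03768 kg·m².
ω_f = L_i / I_f = 1.182 / 0.03768 = 31.36 rad/s.

|ω_f| ≈ 31.4 rad/s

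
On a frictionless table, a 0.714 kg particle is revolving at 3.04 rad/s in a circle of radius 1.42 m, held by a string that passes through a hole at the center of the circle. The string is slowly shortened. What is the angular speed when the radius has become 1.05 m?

ω₂ ≈ 5.56 rad/s

The constraining force is radial, so m r² ω about the center is conserved.
ω₂ = ω₁ (r₁/r₂)² = (3.04)(1.42/1.05)² = 5.560 rad/s.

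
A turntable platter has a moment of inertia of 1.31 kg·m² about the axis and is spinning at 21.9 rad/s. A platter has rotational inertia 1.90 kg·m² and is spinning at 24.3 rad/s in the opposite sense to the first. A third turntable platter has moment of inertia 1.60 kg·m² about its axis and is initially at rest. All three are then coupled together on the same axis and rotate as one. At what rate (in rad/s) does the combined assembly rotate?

No external torque acts about the common axis, so total angular momentum is conserved.
Taking A's sense as positive: L = (1.310)(21.9) − (1.900)(24.3) = -17.48 kg·m²·rad/s.
Combined I = 1.310 + 1.900 + 1.600 = 4.810 kg·m².
ω_f = L / I = -17.48 / 4.810 = -3.634 rad/s.

|ω_f| ≈ 3.63 rad/s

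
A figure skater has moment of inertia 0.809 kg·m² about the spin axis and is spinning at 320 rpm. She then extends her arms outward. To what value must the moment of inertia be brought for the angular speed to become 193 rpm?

Angular momentum about the spin axis is conserved since the torque about it is zero.
I₂ = I₁ω₁ / ω₂ = (0.809)(320) / (193) = 1.341 kg·m².

I₂ ≈ 1.34 kg·m²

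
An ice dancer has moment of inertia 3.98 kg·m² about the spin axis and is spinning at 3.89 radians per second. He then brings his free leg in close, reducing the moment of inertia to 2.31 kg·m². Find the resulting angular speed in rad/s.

With no external torque about the axis, L is conserved: I₁ω₁ = I₂ω₂.
ω₂ = I₁ω₁ / I₂ = (3.980)(3.89 rad/s) / (2.310) = 6.702 rad/s.

ω₂ ≈ 6.70 rad/s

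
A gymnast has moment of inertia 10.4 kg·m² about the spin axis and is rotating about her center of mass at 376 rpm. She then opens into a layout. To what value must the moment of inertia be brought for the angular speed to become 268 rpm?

No external torque acts about the spin axis, so angular momentum is conserved.
I₂ = I₁ω₁ / ω₂ = (10.4)(376) / (268) = 14.59 kg·m².

I₂ ≈ 14.6 kg·m²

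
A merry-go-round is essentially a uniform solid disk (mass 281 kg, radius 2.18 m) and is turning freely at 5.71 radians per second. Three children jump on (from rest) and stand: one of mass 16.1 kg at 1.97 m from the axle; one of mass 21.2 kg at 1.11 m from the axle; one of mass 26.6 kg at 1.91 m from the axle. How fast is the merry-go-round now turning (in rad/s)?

The added mass arrives with no angular momentum about the axle, and any external torque about the axle is negligible, so the system's angular momentum is conserved.
I_p = ½(281)(2.18)² = 667.7 kg·m².
Added inertia Σmr² = (16.1)(1.97)² + (21.2)(1.11)² + (26.6)(1.91)² = 185.6 kg·m²; I_f = 667.7 + 185.6 = 853.4 kg·m².
ω_f = I_p ω_i / I_f = (667.7)(5.71) / 853.4 = 4.468 rad/s.

ω_f ≈ 4.47 rad/s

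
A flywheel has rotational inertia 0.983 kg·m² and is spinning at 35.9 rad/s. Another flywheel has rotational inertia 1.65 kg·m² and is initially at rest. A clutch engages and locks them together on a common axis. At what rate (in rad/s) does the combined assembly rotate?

|ω_f| ≈ 13.4 rad/s

The coupling torques are internal; angular momentum about the shared axis is conserved.
Taking A's sense as positive: L = (0.9830)(35.9) = 35.29 kg·m²·rad/s.
Combined I = 0.9830 + 1.650 = 2.633 kg·m².
ω_f = L / I = 35.29 / 2.633 = 13.40 rad/s.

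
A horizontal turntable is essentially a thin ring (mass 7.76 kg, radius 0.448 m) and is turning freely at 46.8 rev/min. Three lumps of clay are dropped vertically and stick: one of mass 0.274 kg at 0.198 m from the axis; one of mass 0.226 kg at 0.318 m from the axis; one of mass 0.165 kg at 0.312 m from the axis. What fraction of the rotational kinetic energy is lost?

No external torque acts about the axis; L_before = L_after.
I_p = (7.76)(0.448)² = 1.557 kg·m².
Added inertia Σmr² = (0.274)(0.198)² + (0.226)(0.318)² + (0.165)(0.312)² = 0.04966 kg·m²; I_f = 1.557 + 0.04966 = 1.607 kg·m².
ω_f = I_p ω_i / I_f = (1.557)(46.8) / 1.607 = 45.35 rpm.
KE_i = ½(1.557)(4.901 rad/s)² = 18.70 J; KE_f = ½(1.607)(4.749)² = 18.13 J.
Fraction lost = 0.03090.

fraction ≈ 0.0309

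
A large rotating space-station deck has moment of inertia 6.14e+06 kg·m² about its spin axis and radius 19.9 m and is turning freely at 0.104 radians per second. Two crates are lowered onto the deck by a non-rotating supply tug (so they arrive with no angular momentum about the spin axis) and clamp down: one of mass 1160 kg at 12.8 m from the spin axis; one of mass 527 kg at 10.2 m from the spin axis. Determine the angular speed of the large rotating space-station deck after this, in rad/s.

ω_f ≈ 0.100 rad/s

The added mass arrives with no angular momentum about the spin axis, and any external torque about the spin axis is negligible, so the system's angular momentum is conserved.
Added inertia Σmr² = (1160)(12.8)² + (527)(10.2)² = 2.449e+05 kg·m²; I_f = 6.140e+06 + 2.449e+05 = 6.385e+06 kg·m².
ω_f = I_p ω_i / I_f = (6.140e+06)(0.104) / 6.385e+06 = 0.1000 rad/s.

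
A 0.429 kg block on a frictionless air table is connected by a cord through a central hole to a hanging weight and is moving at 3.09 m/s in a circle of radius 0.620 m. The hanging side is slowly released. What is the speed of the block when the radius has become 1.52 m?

v₂ ≈ 1.26 m/s

The only horizontal force on the mass is along the cord (radial), so it exerts no torque about the hole and angular momentum m v r is conserved.
v₂ = v₁ r₁ / r₂ = (3.09)(0.620) / (1.52) = 1.260 m/s.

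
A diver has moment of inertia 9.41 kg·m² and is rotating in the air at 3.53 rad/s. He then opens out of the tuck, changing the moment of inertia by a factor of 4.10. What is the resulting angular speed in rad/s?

ω₂ ≈ 0.861 rad/s

Angular momentum about the spin axis is conserved since the torque about it is zero.
I₂ = 4.10 × 9.41 = 38.58 kg·m².
ω₂ = I₁ω₁ / I₂ = (9.410)(3.53 rad/s) / (38.58) = 0.8610 rad/s.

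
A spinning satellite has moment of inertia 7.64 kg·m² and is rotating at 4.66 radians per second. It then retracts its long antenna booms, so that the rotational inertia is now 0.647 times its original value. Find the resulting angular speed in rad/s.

No external torque acts about the spin axis, so angular momentum is conserved.
I₂ = 0.647 × 7.64 = 4.943 kg·m².
ω₂ = I₁ω₁ / I₂ = (7.640)(4.66 rad/s) / (4.943) = 7.202 rad/s.

ω₂ ≈ 7.20 rad/s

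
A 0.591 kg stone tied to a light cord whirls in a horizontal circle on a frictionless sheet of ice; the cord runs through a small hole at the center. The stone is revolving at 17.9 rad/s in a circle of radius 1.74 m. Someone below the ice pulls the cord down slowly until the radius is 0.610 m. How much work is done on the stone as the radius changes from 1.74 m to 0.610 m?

No torque about the axis ⇒ m r₁² ω₁ = m r₂² ω₂.
ω₂ = ω₁ (r₁/r₂)² = (17.9)(1.74/0.610)² = 145.6 rad/s.
W = ΔKE = ½m(v₂² − v₁²) = 2046 J.

W ≈ 2050 J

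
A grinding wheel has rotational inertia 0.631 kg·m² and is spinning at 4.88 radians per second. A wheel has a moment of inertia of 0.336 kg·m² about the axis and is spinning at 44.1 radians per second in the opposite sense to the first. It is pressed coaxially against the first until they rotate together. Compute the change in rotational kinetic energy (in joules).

ΔKE ≈ -263 J

No external torque acts about the common axis, so total angular momentum is conserved.
Taking A's sense as positive: L = (0.6310)(4.88) − (0.3360)(44.1) = -11.74 kg·m²·rad/s.
Combined I = 0.6310 + 0.3360 = 0.9670 kg·m².
ω_f = L / I = -11.74 / 0.9670 = -12.14 rad/s.
KE_i = ½ΣIω² = 334.2 J; KE_f = ½(0.9670)(12.14)² = 71.25 J.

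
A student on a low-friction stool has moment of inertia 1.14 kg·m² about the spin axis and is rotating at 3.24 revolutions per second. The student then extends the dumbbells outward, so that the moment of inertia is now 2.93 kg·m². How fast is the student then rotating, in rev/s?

With no external torque about the axis, L is conserved: I₁ω₁ = I₂ω₂.
ω₂ = I₁ω₁ / I₂ = (1.140)(3.24 rev/s) / (2.930) = 1.261 rev/s.

ω₂ ≈ 1.26 rev/s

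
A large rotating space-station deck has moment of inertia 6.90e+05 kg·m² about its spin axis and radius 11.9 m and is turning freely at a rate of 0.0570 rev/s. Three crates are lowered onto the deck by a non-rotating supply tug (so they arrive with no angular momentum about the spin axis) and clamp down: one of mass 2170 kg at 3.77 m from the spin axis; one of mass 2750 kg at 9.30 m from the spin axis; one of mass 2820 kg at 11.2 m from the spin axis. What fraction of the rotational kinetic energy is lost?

The added mass arrives with no angular momentum about the spin axis, and any external torque about the spin axis is negligible, so the system's angular momentum is conserved.
Added inertia Σmr² = (2170)(3.77)² + (2750)(9.30)² + (2820)(11.2)² = 6.224e+05 kg·m²; I_f = 6.900e+05 + 6.224e+05 = 1.312e+06 kg·m².
ω_f = I_p ω_i / I_f = (6.900e+05)(0.0570) / 1.312e+06 = 0.02997 rev/s.
KE_i = ½(6.900e+05)(0.3581 rad/s)² = 44250 J; KE_f = ½(1.312e+06)(0.1883)² = 23260 J.
Fraction lost = 0.4743.

fraction ≈ 0.474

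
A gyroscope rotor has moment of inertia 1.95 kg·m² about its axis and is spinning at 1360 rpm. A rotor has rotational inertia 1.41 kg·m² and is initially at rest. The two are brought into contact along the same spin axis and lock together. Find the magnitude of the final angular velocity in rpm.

|ω_f| ≈ 789 rpm

The coupling torques are internal; angular momentum about the shared axis is conserved.
Taking A's sense as positive: L = (1.950)(1360) = 2652 kg·m²·rpm.
Combined I = 1.950 + 1.410 = 3.360 kg·m².
ω_f = L / I = 2652 / 3.360 = 789.3 rpm.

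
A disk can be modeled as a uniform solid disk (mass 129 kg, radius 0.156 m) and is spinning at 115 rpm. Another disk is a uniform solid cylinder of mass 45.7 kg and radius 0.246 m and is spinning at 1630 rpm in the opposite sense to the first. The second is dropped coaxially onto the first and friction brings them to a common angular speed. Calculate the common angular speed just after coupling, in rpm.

|ω_f| ≈ 702 rpm

No external torque acts about the common axis, so total angular momentum is conserved.
Moments of inertia: I_A = ½(129)(0.156)² = 1.570 kg·m²; I_B = ½(45.7)(0.246)² = 1.383 kg·m².
Taking A's sense as positive: L = (1.570)(115) − (1.383)(1630) = -2073 kg·m²·rpm.
Combined I = 1.570 + 1.383 = 2.952 kg·m².
ω_f = L / I = -2073 / 2.952 = -702.3 rpm.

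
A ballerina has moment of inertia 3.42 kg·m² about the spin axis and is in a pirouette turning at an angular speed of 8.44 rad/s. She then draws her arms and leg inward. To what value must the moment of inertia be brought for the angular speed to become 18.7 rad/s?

No external torque acts about the spin axis, so angular momentum is conserved.
I₂ = I₁ω₁ / ω₂ = (3.42)(8.44) / (18.7) = 1.544 kg·m².

I₂ ≈ 1.54 kg·m²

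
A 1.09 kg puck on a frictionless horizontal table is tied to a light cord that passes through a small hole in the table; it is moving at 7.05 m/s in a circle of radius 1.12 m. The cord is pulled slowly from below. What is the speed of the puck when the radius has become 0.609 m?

v₂ ≈ 13.0 m/s

Central (radial) force ⇒ zero torque about the center ⇒ m v r is constant.
v₂ = v₁ r₁ / r₂ = (7.05)(1.12) / (0.609) = 12.97 m/s.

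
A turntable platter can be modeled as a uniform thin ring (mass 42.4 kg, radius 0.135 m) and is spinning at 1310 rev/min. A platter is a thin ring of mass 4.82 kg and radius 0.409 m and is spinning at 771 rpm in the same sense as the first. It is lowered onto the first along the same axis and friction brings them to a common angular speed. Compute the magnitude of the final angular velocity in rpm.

No external torque acts about the common axis, so total angular momentum is conserved.
Moments of inertia: I_A = (42.4)(0.135)² = 0.7727 kg·m²; I_B = (4.82)(0.409)² = 0.8063 kg·m².
Taking A's sense as positive: L = (0.7727)(1310) + (0.8063)(771) = 1634 kg·m²·rpm.
Combined I = 0.7727 + 0.8063 = 1.579 kg·m².
ω_f = L / I = 1634 / 1.579 = 1035 rpm.

|ω_f| ≈ 1030 rpm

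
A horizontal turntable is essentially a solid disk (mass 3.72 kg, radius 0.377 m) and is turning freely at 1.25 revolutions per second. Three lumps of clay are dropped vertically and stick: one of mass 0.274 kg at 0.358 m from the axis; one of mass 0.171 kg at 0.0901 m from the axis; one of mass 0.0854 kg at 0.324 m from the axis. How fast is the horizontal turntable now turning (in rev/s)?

ω_f ≈ 1.07 rev/s

The added mass arrives with no angular momentum about the axis, and any external torque about the axis is negligible, so the system's angular momentum is conserved.
I_p = ½(3.72)(0.377)² = 0.2644 kg·m².
Added inertia Σmr² = (0.274)(0.358)² + (0.171)(0.0901)² + (0.0854)(0.324)² = 0.04547 kg·m²; I_f = 0.2644 + 0.04547 = 0.3098 kg·m².
ω_f = I_p ω_i / I_f = (0.2644)(1.25) / 0.3098 = 1.067 rev/s.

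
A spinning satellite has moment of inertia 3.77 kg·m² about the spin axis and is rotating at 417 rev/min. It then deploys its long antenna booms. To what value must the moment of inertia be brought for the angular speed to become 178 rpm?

No external torque acts about the spin axis, so angular momentum is conserved.
I₂ = I₁ω₁ / ω₂ = (3.77)(417) / (178) = 8.832 kg·m².

I₂ ≈ 8.83 kg·m²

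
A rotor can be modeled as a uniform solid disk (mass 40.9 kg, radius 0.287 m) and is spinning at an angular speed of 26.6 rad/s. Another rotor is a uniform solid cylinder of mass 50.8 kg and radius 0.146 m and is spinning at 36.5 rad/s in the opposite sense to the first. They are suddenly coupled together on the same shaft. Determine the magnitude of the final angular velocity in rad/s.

No external torque acts about the common axis, so total angular momentum is conserved.
Moments of inertia: I_A = ½(40.9)(0.287)² = 1.684 kg·m²; I_B = ½(50.8)(0.146)² = 0.5414 kg·m².
Taking A's sense as positive: L = (1.684)(26.6) − (0.5414)(36.5) = 25.04 kg·m²·rad/s.
Combined I = 1.684 + 0.5414 = 2.226 kg·m².
ω_f = L / I = 25.04 / 2.226 = 11.25 rad/s.

|ω_f| ≈ 11.3 rad/s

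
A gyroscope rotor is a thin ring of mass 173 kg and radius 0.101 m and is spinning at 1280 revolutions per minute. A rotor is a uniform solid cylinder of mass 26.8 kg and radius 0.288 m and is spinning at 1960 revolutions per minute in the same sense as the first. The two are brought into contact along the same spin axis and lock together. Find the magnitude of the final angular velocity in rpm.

|ω_f| ≈ 1540 rpm

No external torque acts about the common axis, so total angular momentum is conserved.
Moments of inertia: I_A = (173)(0.101)² = 1.765 kg·m²; I_B = ½(26.8)(0.288)² = 1.111 kg·m².
Taking A's sense as positive: L = (1.765)(1280) + (1.111)(1960) = 4437 kg·m²·rpm.
Combined I = 1.765 + 1.111 = 2.876 kg·m².
ω_f = L / I = 4437 / 2.876 = 1543 rpm.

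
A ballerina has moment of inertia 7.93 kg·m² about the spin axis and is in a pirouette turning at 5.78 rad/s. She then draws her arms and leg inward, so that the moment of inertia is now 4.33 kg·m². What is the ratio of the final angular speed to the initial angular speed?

ω₂/ω₁ ≈ 1.83

No external torque acts about the spin axis, so angular momentum is conserved.
ω₂/ω₁ = I₁/I₂ = 7.930 / 4.330 = 1.831.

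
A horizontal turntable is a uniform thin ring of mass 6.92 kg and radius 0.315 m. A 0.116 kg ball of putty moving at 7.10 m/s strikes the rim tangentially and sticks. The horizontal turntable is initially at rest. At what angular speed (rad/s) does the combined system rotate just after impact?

|ω_f| ≈ 0.372 rad/s

The axle reaction passes through the axle and exerts no torque about it; angular momentum about the axle is conserved through the impact.
I_p = (6.92)(0.315)² = 0.6866 kg·m². Taking the sense of the ball of putty's angular momentum as positive, L_{ball} = m v R = (0.116)(7.10)(0.315) = 0.2594 kg·m²/s.
L_i = 0 + 0.2594 = 0.2594 kg·m²/s.
After sticking, I_f = I_p + m R² = 0.6866 + (0.116)(0.315)² = 0.6981 kg·m².
ω_f = L_i / I_f = 0.2594 / 0.6981 = 0.3716 rad/s.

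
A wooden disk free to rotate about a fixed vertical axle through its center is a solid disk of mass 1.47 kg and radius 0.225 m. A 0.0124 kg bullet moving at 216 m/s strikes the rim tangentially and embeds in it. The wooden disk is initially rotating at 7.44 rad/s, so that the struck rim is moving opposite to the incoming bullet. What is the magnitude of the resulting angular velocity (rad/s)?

|ω_f| ≈ 8.61 rad/s

About the axle the impulsive forces during the collision are internal, so angular momentum about that axis is conserved.
I_p = ½(1.47)(0.225)² = 0.03721 kg·m². Taking the sense of the bullet's angular momentum as positive, L_{bullet} = m v R = (0.0124)(216)(0.225) = 0.6026 kg·m²/s.
L_i = −I_p ω_p + m v R = −(0.03721)(7.44) + 0.6026 = 0.3258 kg·m²/s.
After sticking, I_f = I_p + m R² = 0.03721 + (0.0124)(0.225)² = 0.03784 kg·m².
ω_f = L_i / I_f = 0.3258 / 0.03784 = 8.611 rad/s.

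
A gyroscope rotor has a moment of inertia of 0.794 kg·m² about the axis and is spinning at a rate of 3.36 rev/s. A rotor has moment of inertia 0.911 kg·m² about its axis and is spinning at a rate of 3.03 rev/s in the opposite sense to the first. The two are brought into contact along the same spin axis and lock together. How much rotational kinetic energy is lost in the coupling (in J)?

No external torque acts about the common axis, so total angular momentum is conserved.
Taking A's sense as positive: L = (0.7940)(3.36) − (0.9110)(3.03) = -0.09249 kg·m²·rev/s.
Combined I = 0.7940 + 0.9110 = 1.705 kg·m².
ω_f = L / I = -0.09249 / 1.705 = -0.05425 rev/s.
KE_i = ½ΣIω² = 342.0 J; KE_f = ½(1.705)(0.3408)² = 0.09904 J.

ΔKE lost ≈ 342 J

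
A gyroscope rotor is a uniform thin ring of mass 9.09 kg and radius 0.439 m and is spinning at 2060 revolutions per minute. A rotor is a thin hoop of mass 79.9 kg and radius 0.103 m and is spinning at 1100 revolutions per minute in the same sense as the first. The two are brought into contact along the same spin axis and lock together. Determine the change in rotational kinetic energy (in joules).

The coupling torques are internal; angular momentum about the shared axis is conserved.
Moments of inertia: I_A = (9.09)(0.439)² = 1.752 kg·m²; I_B = (79.9)(0.103)² = 0.8477 kg·m².
Taking A's sense as positive: L = (1.752)(2060) + (0.8477)(1100) = 4541 kg·m²·rpm.
Combined I = 1.752 + 0.8477 = 2.599 kg·m².
ω_f = L / I = 4541 / 2.599 = 1747 rpm.
KE_i = ½ΣIω² = 46390 J; KE_f = ½(2.599)(182.9)² = 43500 J.

ΔKE ≈ -2890 J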